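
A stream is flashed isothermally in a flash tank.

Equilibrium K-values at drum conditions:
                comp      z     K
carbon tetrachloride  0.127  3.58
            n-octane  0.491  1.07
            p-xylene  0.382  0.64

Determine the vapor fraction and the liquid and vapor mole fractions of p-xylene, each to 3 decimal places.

Material balance + equilibrium reduce to Σ zᵢ(Kᵢ−1)/(1+ψ(Kᵢ−1)) = 0.
Check two-phase: ΣzᵢKᵢ = 1.225 > 1 and Σzᵢ/Kᵢ = 1.091 > 1, so g(0) = 0.225 > 0 and g(1) = -0.091 < 0.
Newton–Raphson from ψ = 0.5:
  ψ = 0.500: g = 0.0086, g' = -0.237 → ψ = 0.536
  ψ = 0.536: g = 0.0002, g' = -0.227 → ψ = 0.537
Converged at ψ = 0.537.
Compositions from xᵢ = zᵢ/(1+ψ(Kᵢ−1)), yᵢ = Kᵢxᵢ:
  carbon tetrachloride: x = 0.053, y = 0.191
  n-octane: x = 0.473, y = 0.506
  p-xylene: x = 0.474, y = 0.303

ψ = 0.537, x_p-xylene = 0.474, y_p-xylene = 0.303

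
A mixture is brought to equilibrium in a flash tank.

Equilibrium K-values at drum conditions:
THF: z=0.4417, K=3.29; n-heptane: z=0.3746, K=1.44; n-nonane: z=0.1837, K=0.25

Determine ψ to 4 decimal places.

ψ = 0.9189

Rachford–Rice: g(ψ) = Σ zᵢ(Kᵢ−1)/(1+ψ(Kᵢ−1)) = 0.
Feasibility: ΣzᵢKᵢ = 2.0385, Σzᵢ/Kᵢ = 1.1292 — both > 1, two phases present.
Iterate (Newton) starting at ψ = 0.5:
  ψ = 0.5000: g = 0.38622, g' = -0.8167 → ψ = 0.9729
  ψ = 0.9729: g = -0.08091, g' = -1.6720 → ψ = 0.9245
  ψ = 0.9245: g = -0.00769, g' = -1.3742 → ψ = 0.9189
Converged at ψ = 0.9189.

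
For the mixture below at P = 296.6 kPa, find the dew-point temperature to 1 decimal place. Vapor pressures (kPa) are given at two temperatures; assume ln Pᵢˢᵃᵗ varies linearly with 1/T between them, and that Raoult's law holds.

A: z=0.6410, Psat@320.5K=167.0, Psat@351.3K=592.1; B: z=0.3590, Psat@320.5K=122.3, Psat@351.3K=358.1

Dew-point temperature: Σzᵢ·P/Pᵢˢᵃᵗ(T) = 1. Interpolate ln Pᵢˢᵃᵗ = aᵢ + bᵢ/T.
  T = 320.5 K: ΣzᵢP/Pᵢˢᵃᵗ = 2.0091
  T = 351.3 K: ΣzᵢP/Pᵢˢᵃᵗ = 0.6184
  T = 335.9 K: ΣzᵢP/Pᵢˢᵃᵗ = 1.0837
  T = 343.6 K: ΣzᵢP/Pᵢˢᵃᵗ = 0.8133
  T = 339.8 K: ΣzᵢP/Pᵢˢᵃᵗ = 0.9355
  T = 337.9 K: ΣzᵢP/Pᵢˢᵃᵗ = 1.0046
Interpolating between 337.9 K and 339.8 K gives T ≈ 338.0 K.

T = 338.0 K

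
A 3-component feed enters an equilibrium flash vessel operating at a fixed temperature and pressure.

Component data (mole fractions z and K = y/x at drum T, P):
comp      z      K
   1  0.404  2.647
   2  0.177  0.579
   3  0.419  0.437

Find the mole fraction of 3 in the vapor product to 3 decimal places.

y_3 = 0.238

Newton iteration, V/F⁰ = 0.45:
  V/F = 0.450: g = -0.0257, g' = -0.647 → V/F = 0.410
  V/F = 0.410: g = 0.0002, g' = -0.661 → V/F = 0.411
Converged at V/F = 0.411.
Compositions from xᵢ = zᵢ/(1+V/F(Kᵢ−1)), yᵢ = Kᵢxᵢ:
  1: x = 0.241, y = 0.638
  2: x = 0.214, y = 0.124
  3: x = 0.545, y = 0.238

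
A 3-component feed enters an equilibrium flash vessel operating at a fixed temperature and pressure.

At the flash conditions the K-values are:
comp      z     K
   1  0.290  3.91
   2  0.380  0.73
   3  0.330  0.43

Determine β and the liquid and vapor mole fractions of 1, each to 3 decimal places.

Rachford–Rice: g(β) = Σ zᵢ(Kᵢ−1)/(1+β(Kᵢ−1)) = 0.
Feasibility: ΣzᵢKᵢ = 1.553, Σzᵢ/Kᵢ = 1.362 — both > 1, two phases present.
Newton iteration, β⁰ = 0.5:
  β = 0.500: g = -0.0379, g' = -0.654 → β = 0.442
  β = 0.442: g = 0.0012, g' = -0.697 → β = 0.444
Converged at β = 0.444.
Compositions from xᵢ = zᵢ/(1+β(Kᵢ−1)), yᵢ = Kᵢxᵢ:
  1: x = 0.127, y = 0.495
  2: x = 0.432, y = 0.315
  3: x = 0.442, y = 0.190

β = 0.444, x_1 = 0.127, y_1 = 0.495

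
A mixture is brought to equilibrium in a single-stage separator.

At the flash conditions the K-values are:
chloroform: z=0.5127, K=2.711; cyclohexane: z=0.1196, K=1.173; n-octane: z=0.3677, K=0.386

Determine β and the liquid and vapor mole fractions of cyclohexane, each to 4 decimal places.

Newton iteration, β⁰ = 0.5:
  β = 0.5000: g = 0.16603, g' = -0.7276 → β = 0.7282
  β = 0.7282: g = 0.00063, g' = -0.7538 → β = 0.7290
Converged at β = 0.7290.
Compositions from xᵢ = zᵢ/(1+β(Kᵢ−1)), yᵢ = Kᵢxᵢ:
  chloroform: x = 0.2281, y = 0.6185
  cyclohexane: x = 0.1062, y = 0.1246
  n-octane: x = 0.6657, y = 0.2569

β = 0.7290, x_cyclohexane = 0.1062, y_cyclohexane = 0.1246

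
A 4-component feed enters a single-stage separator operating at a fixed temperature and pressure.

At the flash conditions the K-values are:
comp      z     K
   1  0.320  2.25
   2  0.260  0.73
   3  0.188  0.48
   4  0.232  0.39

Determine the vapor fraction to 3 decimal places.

ψ = 0.153

Material balance + equilibrium reduce to Σ zᵢ(Kᵢ−1)/(1+ψ(Kᵢ−1)) = 0.
Check two-phase: ΣzᵢKᵢ = 1.091 > 1 and Σzᵢ/Kᵢ = 1.485 > 1, so g(0) = 0.091 > 0 and g(1) = -0.485 < 0.
Newton–Raphson from ψ = 0.46:
  ψ = 0.460: g = -0.1514, g' = -0.481 → ψ = 0.145
  ψ = 0.145: g = 0.0045, g' = -0.542 → ψ = 0.153
Converged at ψ = 0.153.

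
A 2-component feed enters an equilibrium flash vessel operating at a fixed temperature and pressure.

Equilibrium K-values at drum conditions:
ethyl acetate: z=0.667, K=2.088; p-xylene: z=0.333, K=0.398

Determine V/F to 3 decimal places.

Rachford–Rice: g(V/F) = Σ zᵢ(Kᵢ−1)/(1+V/F(Kᵢ−1)) = 0.
Check two-phase: ΣzᵢKᵢ = 1.525 > 1 and Σzᵢ/Kᵢ = 1.156 > 1, so g(0) = 0.525 > 0 and g(1) = -0.156 < 0.
Binary case is linear: z₁(K₁−1)(1+V/F(K₂−1)) + z₂(K₂−1)(1+V/F(K₁−1)) = 0
⇒ V/F = [z₁(K₁−1)+z₂(K₂−1)] / [−(K₁−1)(K₂−1)] = 0.5252/0.6550 = 0.802

V/F = 0.802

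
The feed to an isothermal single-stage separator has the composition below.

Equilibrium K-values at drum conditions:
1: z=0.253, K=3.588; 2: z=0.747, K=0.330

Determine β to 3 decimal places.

β = 0.089

Binary case is linear: z₁(K₁−1)(1+β(K₂−1)) + z₂(K₂−1)(1+β(K₁−1)) = 0
⇒ β = [z₁(K₁−1)+z₂(K₂−1)] / [−(K₁−1)(K₂−1)] = 0.1543/1.7340 = 0.089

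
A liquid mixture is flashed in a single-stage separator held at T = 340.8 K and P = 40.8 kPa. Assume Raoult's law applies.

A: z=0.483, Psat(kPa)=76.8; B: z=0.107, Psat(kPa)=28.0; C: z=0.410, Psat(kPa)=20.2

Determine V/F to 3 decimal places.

Raoult's law: Kᵢ = Pᵢˢᵃᵗ/P = Pᵢˢᵃᵗ/40.8.
  K_A = 76.8/40.8 = 1.88235, K_B = 28.0/40.8 = 0.68627, K_C = 20.2/40.8 = 0.49510
Rachford–Rice: g(V/F) = Σ zᵢ(Kᵢ−1)/(1+V/F(Kᵢ−1)) = 0.
g(0) = ΣzᵢKᵢ − 1 = 0.186 and g(1) = 1 − Σzᵢ/Kᵢ = -0.241, so a root lies in (0, 1).
Iterate (Newton) starting at V/F = 0.5:
  V/F = 0.500: g = -0.0210, g' = -0.383 → V/F = 0.445
Converged at V/F = 0.445.

V/F = 0.445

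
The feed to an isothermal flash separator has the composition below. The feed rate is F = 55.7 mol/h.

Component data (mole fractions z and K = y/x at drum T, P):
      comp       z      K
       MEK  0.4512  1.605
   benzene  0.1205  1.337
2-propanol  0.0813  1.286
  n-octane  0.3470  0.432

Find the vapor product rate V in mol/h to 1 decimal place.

V = 26.0 mol/h

Material balance + equilibrium reduce to Σ zᵢ(Kᵢ−1)/(1+V/F(Kᵢ−1)) = 0.
g(0) = ΣzᵢKᵢ − 1 = 0.1397 and g(1) = 1 − Σzᵢ/Kᵢ = -0.2377, so a root lies in (0, 1).
Newton–Raphson from V/F = 0.5:
  V/F = 0.5000: g = -0.01060, g' = -0.3308 → V/F = 0.4680
  V/F = 0.4680: g = -0.00012, g' = -0.3234 → V/F = 0.4676
Converged at V/F = 0.4676.
Then V = V/F·F = 0.4676·55.7 = 26.0 mol/h and L = F − V = 29.7 mol/h.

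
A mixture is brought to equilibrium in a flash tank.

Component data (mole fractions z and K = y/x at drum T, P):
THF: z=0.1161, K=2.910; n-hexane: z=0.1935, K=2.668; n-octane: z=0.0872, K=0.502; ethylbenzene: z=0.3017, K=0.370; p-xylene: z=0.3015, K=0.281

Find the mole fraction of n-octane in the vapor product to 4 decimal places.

y_n-octane = 0.0456

Rachford–Rice: g(V/F) = Σ zᵢ(Kᵢ−1)/(1+V/F(Kᵢ−1)) = 0.
Feasibility: ΣzᵢKᵢ = 1.0942, Σzᵢ/Kᵢ = 2.1745 — both > 1, two phases present.
Newton iteration, V/F⁰ = 0.5:
  V/F = 0.5000: g = -0.38434, g' = -0.9443 → V/F = 0.0930
  V/F = 0.0930: g = -0.01204, g' = -1.0468 → V/F = 0.0815
  V/F = 0.0815: g = 0.00011, g' = -1.0668 → V/F = 0.0816
Converged at V/F = 0.0816.
Compositions from xᵢ = zᵢ/(1+V/F(Kᵢ−1)), yᵢ = Kᵢxᵢ:
  THF: x = 0.1004, y = 0.2923
  n-hexane: x = 0.1703, y = 0.4544
  n-octane: x = 0.0909, y = 0.0456
  ethylbenzene: x = 0.3181, y = 0.1177
  p-xylene: x = 0.3203, y = 0.0900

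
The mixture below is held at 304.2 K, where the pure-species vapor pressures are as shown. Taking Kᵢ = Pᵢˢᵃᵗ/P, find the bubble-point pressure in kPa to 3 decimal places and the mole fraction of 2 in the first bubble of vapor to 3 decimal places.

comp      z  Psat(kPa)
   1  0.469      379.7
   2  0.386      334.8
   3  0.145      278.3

Pbub = 347.666 kPa, y_2 = 0.372

At the bubble point ψ → 0, so ΣzᵢKᵢ = 1 with Kᵢ = Pᵢˢᵃᵗ/P ⇒ P = ΣzᵢPᵢˢᵃᵗ.
P = 0.469·379.7 + 0.386·334.8 + 0.145·278.3 = 347.666 kPa
yᵢ = zᵢPᵢˢᵃᵗ/P ⇒ y_2 = 0.386·334.8/347.666 = 0.372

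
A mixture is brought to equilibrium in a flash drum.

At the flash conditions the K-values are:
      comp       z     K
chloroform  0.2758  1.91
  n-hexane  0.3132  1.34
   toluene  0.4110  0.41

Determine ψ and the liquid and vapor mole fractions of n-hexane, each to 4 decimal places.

Newton iteration, ψ⁰ = 0.5:
  ψ = 0.5000: g = -0.08045, g' = -0.4222 → ψ = 0.3094
  ψ = 0.3094: g = -0.00447, g' = -0.3828 → ψ = 0.2978
Converged at ψ = 0.2978.
Compositions from xᵢ = zᵢ/(1+ψ(Kᵢ−1)), yᵢ = Kᵢxᵢ:
  chloroform: x = 0.2170, y = 0.4145
  n-hexane: x = 0.2844, y = 0.3811
  toluene: x = 0.4986, y = 0.2044

ψ = 0.2978, x_n-hexane = 0.2844, y_n-hexane = 0.3811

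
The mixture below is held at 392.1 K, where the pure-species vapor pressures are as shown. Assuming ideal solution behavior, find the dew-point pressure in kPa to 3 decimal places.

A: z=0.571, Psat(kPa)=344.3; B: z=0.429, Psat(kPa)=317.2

Pdew = 332.127 kPa

At the dew point ψ → 1, so Σzᵢ/Kᵢ = 1 with Kᵢ = Pᵢˢᵃᵗ/P ⇒ 1/P = Σzᵢ/Pᵢˢᵃᵗ.
1/P = 0.571/344.3 + 0.429/317.2 = 0.003011 ⇒ P = 332.127 kPa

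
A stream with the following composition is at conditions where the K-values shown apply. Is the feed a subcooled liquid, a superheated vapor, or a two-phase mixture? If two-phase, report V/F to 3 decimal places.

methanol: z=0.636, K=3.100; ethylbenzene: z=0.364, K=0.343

two-phase, V/F = 0.795

ΣzᵢKᵢ = 2.096; Σzᵢ/Kᵢ = 1.266.
Both exceed 1, so a two-phase solution exists.
Rachford–Rice: g(ψ) = Σ zᵢ(Kᵢ−1)/(1+ψ(Kᵢ−1)) = 0.
Iterate (Newton) starting at ψ = 0.48:
  ψ = 0.480: g = 0.3158, g' = -1.031 → ψ = 0.786
  ψ = 0.786: g = 0.0089, g' = -1.072 → ψ = 0.795
Converged at ψ = 0.795.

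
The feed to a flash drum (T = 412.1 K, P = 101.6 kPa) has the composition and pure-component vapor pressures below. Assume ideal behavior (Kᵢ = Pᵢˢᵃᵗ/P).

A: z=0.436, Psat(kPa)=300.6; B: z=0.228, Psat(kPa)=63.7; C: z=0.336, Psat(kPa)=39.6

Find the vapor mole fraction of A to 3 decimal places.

y_A = 0.625

Raoult's law: Kᵢ = Pᵢˢᵃᵗ/P = Pᵢˢᵃᵗ/101.6.
  K_A = 300.6/101.6 = 2.95866, K_B = 63.7/101.6 = 0.62697, K_C = 39.6/101.6 = 0.38976
Let ψ = V/F and solve Σ zᵢ(Kᵢ−1)/(1+ψ(Kᵢ−1)) = 0.
Check two-phase: ΣzᵢKᵢ = 1.564 > 1 and Σzᵢ/Kᵢ = 1.373 > 1, so g(0) = 0.564 > 0 and g(1) = -0.373 < 0.
Newton iteration, ψ⁰ = 0.32:
  ψ = 0.320: g = 0.1736, g' = -0.866 → ψ = 0.520
  ψ = 0.520: g = 0.0169, g' = -0.728 → ψ = 0.544
Converged at ψ = 0.544.
Compositions from xᵢ = zᵢ/(1+ψ(Kᵢ−1)), yᵢ = Kᵢxᵢ:
  A: x = 0.211, y = 0.625
  B: x = 0.286, y = 0.179
  C: x = 0.503, y = 0.196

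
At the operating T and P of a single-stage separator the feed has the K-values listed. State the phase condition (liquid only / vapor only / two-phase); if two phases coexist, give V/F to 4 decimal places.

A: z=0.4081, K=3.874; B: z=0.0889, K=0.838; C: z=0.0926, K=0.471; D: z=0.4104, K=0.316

ΣzᵢKᵢ = 1.8288; Σzᵢ/Kᵢ = 1.7068.
Both exceed 1, so a two-phase solution exists.
Newton iteration, ψ⁰ = 0.65:
  ψ = 0.6500: g = -0.18724, g' = -1.0953 → ψ = 0.4791
  ψ = 0.4791: g = -0.00529, g' = -1.0707 → ψ = 0.4741
Converged at ψ = 0.4741.

two-phase, V/F = 0.4741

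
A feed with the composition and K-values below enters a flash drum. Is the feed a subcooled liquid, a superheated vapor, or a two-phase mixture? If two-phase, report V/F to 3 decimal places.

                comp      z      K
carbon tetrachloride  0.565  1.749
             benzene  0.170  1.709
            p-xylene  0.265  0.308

two-phase, V/F = 0.704

ΣzᵢKᵢ = 1.360; Σzᵢ/Kᵢ = 1.283.
Both exceed 1, so a two-phase solution exists.
Rachford–Rice: g(ψ) = Σ zᵢ(Kᵢ−1)/(1+ψ(Kᵢ−1)) = 0.
Newton–Raphson from ψ = 0.57:
  ψ = 0.570: g = 0.0796, g' = -0.545 → ψ = 0.716
  ψ = 0.716: g = -0.0081, g' = -0.670 → ψ = 0.704
Converged at ψ = 0.704.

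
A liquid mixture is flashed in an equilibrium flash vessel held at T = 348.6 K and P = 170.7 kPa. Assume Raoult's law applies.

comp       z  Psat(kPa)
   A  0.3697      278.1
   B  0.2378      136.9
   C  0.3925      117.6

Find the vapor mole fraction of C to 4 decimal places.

y_C = 0.3055

Raoult's law: Kᵢ = Pᵢˢᵃᵗ/P = Pᵢˢᵃᵗ/170.7.
  K_A = 278.1/170.7 = 1.629174, K_B = 136.9/170.7 = 0.801992, K_C = 117.6/170.7 = 0.688928
Let β = V/F and solve Σ zᵢ(Kᵢ−1)/(1+β(Kᵢ−1)) = 0.
g(0) = ΣzᵢKᵢ − 1 = 0.0634 and g(1) = 1 − Σzᵢ/Kᵢ = -0.0932, so a root lies in (0, 1).
Newton iteration, β⁰ = 0.5:
  β = 0.5000: g = -0.01990, g' = -0.1494 → β = 0.3668
  β = 0.3668: g = 0.00039, g' = -0.1558 → β = 0.3693
Converged at β = 0.3693.
Compositions from xᵢ = zᵢ/(1+β(Kᵢ−1)), yᵢ = Kᵢxᵢ:
  A: x = 0.3000, y = 0.4887
  B: x = 0.2566, y = 0.2058
  C: x = 0.4434, y = 0.3055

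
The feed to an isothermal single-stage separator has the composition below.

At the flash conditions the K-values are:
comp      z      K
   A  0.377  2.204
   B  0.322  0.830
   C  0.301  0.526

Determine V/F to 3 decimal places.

Iterate (Newton) starting at V/F = 0.49:
  V/F = 0.490: g = 0.0399, g' = -0.342 → V/F = 0.607
  V/F = 0.607: g = 0.0010, g' = -0.327 → V/F = 0.610
Converged at V/F = 0.610.

V/F = 0.610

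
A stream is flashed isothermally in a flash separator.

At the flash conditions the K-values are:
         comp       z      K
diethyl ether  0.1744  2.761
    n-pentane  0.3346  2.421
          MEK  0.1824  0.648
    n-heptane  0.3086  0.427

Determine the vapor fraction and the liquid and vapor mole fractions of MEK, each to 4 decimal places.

ψ = 0.6924, x_MEK = 0.2412, y_MEK = 0.1563

Newton–Raphson from ψ = 0.44:
  ψ = 0.4400: g = 0.15318, g' = -0.6403 → ψ = 0.6792
  ψ = 0.6792: g = 0.00790, g' = -0.5977 → ψ = 0.6925
  ψ = 0.6925: g = -0.00001, g' = -0.5994 → ψ = 0.6924
Converged at ψ = 0.6924.
Compositions from xᵢ = zᵢ/(1+ψ(Kᵢ−1)), yᵢ = Kᵢxᵢ:
  diethyl ether: x = 0.0786, y = 0.2170
  n-pentane: x = 0.1687, y = 0.4083
  MEK: x = 0.2412, y = 0.1563
  n-heptane: x = 0.5116, y = 0.2184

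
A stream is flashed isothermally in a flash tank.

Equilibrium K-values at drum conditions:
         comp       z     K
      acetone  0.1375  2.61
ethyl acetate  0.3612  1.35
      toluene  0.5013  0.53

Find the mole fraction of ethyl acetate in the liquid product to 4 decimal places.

x_ethyl acetate = 0.3300

Material balance + equilibrium reduce to Σ zᵢ(Kᵢ−1)/(1+V/F(Kᵢ−1)) = 0.
Check two-phase: ΣzᵢKᵢ = 1.1122 > 1 and Σzᵢ/Kᵢ = 1.2661 > 1, so g(0) = 0.1122 > 0 and g(1) = -0.2661 < 0.
Iterate (Newton) starting at V/F = 0.5:
  V/F = 0.5000: g = -0.07775, g' = -0.3307 → V/F = 0.2649
  V/F = 0.2649: g = 0.00178, g' = -0.3567 → V/F = 0.2698
Converged at V/F = 0.2699.
Compositions from xᵢ = zᵢ/(1+V/F(Kᵢ−1)), yᵢ = Kᵢxᵢ:
  acetone: x = 0.0959, y = 0.2502
  ethyl acetate: x = 0.3300, y = 0.4455
  toluene: x = 0.5741, y = 0.3043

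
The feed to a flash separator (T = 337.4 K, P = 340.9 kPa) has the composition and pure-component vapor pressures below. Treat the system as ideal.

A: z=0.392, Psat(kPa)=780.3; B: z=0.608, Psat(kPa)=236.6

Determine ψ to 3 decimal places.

ψ = 0.810

Raoult's law: Kᵢ = Pᵢˢᵃᵗ/P = Pᵢˢᵃᵗ/340.9.
  K_A = 780.3/340.9 = 2.28894, K_B = 236.6/340.9 = 0.69405
Rachford–Rice: g(ψ) = Σ zᵢ(Kᵢ−1)/(1+ψ(Kᵢ−1)) = 0.
Check two-phase: ΣzᵢKᵢ = 1.319 > 1 and Σzᵢ/Kᵢ = 1.047 > 1, so g(0) = 0.319 > 0 and g(1) = -0.047 < 0.
Iterate (Newton) starting at ψ = 0.34:
  ψ = 0.340: g = 0.1437, g' = -0.386 → ψ = 0.713
  ψ = 0.713: g = 0.0255, g' = -0.270 → ψ = 0.807
  ψ = 0.807: g = 0.0007, g' = -0.257 → ψ = 0.810
Converged at ψ = 0.810.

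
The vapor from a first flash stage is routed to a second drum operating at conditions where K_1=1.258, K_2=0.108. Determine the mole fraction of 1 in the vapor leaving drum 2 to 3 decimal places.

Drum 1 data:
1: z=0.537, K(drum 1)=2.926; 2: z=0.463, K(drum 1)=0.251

y_1 (drum 2) = 0.976

Drum 1:
Binary case is linear: z₁(K₁−1)(1+ψ₁(K₂−1)) + z₂(K₂−1)(1+ψ₁(K₁−1)) = 0
⇒ ψ₁ = [z₁(K₁−1)+z₂(K₂−1)] / [−(K₁−1)(K₂−1)] = 0.6875/1.4426 = 0.477
Drum-1 compositions:
  1: x = 0.280, y = 0.819
  2: x = 0.720, y = 0.181
Drum-2 feed = drum-1 vapor: z₂ = (0.8193, 0.1807).
Drum 2:
Binary case is linear: z₁(K₁−1)(1+ψ₂(K₂−1)) + z₂(K₂−1)(1+ψ₂(K₁−1)) = 0
⇒ ψ₂ = [z₁(K₁−1)+z₂(K₂−1)] / [−(K₁−1)(K₂−1)] = 0.0502/0.2301 = 0.218
  1: x = 0.776, y = 0.976
  2: x = 0.224, y = 0.024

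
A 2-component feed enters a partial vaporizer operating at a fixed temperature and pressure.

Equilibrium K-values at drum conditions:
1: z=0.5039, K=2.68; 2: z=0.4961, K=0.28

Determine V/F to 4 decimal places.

Material balance + equilibrium reduce to Σ zᵢ(Kᵢ−1)/(1+V/F(Kᵢ−1)) = 0.
g(0) = ΣzᵢKᵢ − 1 = 0.4894 and g(1) = 1 − Σzᵢ/Kᵢ = -0.9598, so a root lies in (0, 1).
Binary case is linear: z₁(K₁−1)(1+V/F(K₂−1)) + z₂(K₂−1)(1+V/F(K₁−1)) = 0
⇒ V/F = [z₁(K₁−1)+z₂(K₂−1)] / [−(K₁−1)(K₂−1)] = 0.48936/1.20960 = 0.4046

V/F = 0.4046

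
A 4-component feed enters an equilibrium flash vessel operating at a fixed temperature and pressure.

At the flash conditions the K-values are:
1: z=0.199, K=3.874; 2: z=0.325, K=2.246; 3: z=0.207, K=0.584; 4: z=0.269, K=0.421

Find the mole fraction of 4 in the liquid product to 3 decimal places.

Let ψ = V/F and solve Σ zᵢ(Kᵢ−1)/(1+ψ(Kᵢ−1)) = 0.
g(0) = ΣzᵢKᵢ − 1 = 0.735 and g(1) = 1 − Σzᵢ/Kᵢ = -0.189, so a root lies in (0, 1).
Newton–Raphson from ψ = 0.66:
  ψ = 0.660: g = 0.0489, g' = -0.652 → ψ = 0.735
Converged at ψ = 0.735.
Compositions from xᵢ = zᵢ/(1+ψ(Kᵢ−1)), yᵢ = Kᵢxᵢ:
  1: x = 0.064, y = 0.248
  2: x = 0.170, y = 0.381
  3: x = 0.298, y = 0.174
  4: x = 0.468, y = 0.197

x_4 = 0.468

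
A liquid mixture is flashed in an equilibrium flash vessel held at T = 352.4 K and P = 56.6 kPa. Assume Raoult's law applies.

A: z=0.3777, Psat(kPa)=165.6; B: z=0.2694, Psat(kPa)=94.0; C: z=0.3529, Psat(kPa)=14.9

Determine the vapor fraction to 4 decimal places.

Raoult's law: Kᵢ = Pᵢˢᵃᵗ/P = Pᵢˢᵃᵗ/56.6.
  K_A = 165.6/56.6 = 2.925795, K_B = 94.0/56.6 = 1.660777, K_C = 14.9/56.6 = 0.263251
Rachford–Rice: g(ψ) = Σ zᵢ(Kᵢ−1)/(1+ψ(Kᵢ−1)) = 0.
Feasibility: ΣzᵢKᵢ = 1.6454, Σzᵢ/Kᵢ = 1.6319 — both > 1, two phases present.
Newton iteration, ψ⁰ = 0.5:
  ψ = 0.5000: g = 0.09273, g' = -0.9102 → ψ = 0.6019
  ψ = 0.6019: g = -0.00291, g' = -0.9791 → ψ = 0.5989
Converged at ψ = 0.5989.

ψ = 0.5989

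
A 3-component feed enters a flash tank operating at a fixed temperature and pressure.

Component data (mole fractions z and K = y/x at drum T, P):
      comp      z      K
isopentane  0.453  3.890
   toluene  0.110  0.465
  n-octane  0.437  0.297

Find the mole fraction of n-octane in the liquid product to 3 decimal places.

Material balance + equilibrium reduce to Σ zᵢ(Kᵢ−1)/(1+V/F(Kᵢ−1)) = 0.
Feasibility: ΣzᵢKᵢ = 1.943, Σzᵢ/Kᵢ = 1.824 — both > 1, two phases present.
Newton–Raphson from V/F = 0.68:
  V/F = 0.680: g = -0.2396, g' = -1.301 → V/F = 0.496
  V/F = 0.496: g = -0.0136, g' = -1.206 → V/F = 0.485
Converged at V/F = 0.485.
Compositions from xᵢ = zᵢ/(1+V/F(Kᵢ−1)), yᵢ = Kᵢxᵢ:
  isopentane: x = 0.189, y = 0.734
  toluene: x = 0.148, y = 0.069
  n-octane: x = 0.663, y = 0.197

x_n-octane = 0.663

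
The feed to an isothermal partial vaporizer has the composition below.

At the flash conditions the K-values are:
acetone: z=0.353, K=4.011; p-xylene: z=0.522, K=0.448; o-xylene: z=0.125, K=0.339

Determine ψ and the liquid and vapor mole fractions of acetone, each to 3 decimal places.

ψ = 0.400, x_acetone = 0.160, y_acetone = 0.642

Rachford–Rice: g(ψ) = Σ zᵢ(Kᵢ−1)/(1+ψ(Kᵢ−1)) = 0.
g(0) = ΣzᵢKᵢ − 1 = 0.692 and g(1) = 1 − Σzᵢ/Kᵢ = -0.622, so a root lies in (0, 1).
Newton iteration, ψ⁰ = 0.5:
  ψ = 0.500: g = -0.0972, g' = -0.935 → ψ = 0.396
  ψ = 0.396: g = 0.0041, g' = -1.026 → ψ = 0.400
Converged at ψ = 0.400.
Compositions from xᵢ = zᵢ/(1+ψ(Kᵢ−1)), yᵢ = Kᵢxᵢ:
  acetone: x = 0.160, y = 0.642
  p-xylene: x = 0.670, y = 0.300
  o-xylene: x = 0.170, y = 0.058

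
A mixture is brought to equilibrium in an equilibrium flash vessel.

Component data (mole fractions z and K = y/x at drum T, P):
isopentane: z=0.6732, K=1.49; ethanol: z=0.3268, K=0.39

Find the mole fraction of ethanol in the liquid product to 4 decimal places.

Let β = V/F and solve Σ zᵢ(Kᵢ−1)/(1+β(Kᵢ−1)) = 0.
Feasibility: ΣzᵢKᵢ = 1.1305, Σzᵢ/Kᵢ = 1.2898 — both > 1, two phases present.
Binary case is linear: z₁(K₁−1)(1+β(K₂−1)) + z₂(K₂−1)(1+β(K₁−1)) = 0
⇒ β = [z₁(K₁−1)+z₂(K₂−1)] / [−(K₁−1)(K₂−1)] = 0.13052/0.29890 = 0.4367
Compositions from xᵢ = zᵢ/(1+β(Kᵢ−1)), yᵢ = Kᵢxᵢ:
  isopentane: x = 0.5545, y = 0.8263
  ethanol: x = 0.4455, y = 0.1737

x_ethanol = 0.4455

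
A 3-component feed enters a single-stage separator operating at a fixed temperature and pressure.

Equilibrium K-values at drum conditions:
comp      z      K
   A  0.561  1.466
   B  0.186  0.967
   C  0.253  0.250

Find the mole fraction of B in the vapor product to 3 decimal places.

Material balance + equilibrium reduce to Σ zᵢ(Kᵢ−1)/(1+ψ(Kᵢ−1)) = 0.
Feasibility: ΣzᵢKᵢ = 1.066, Σzᵢ/Kᵢ = 1.587 — both > 1, two phases present.
Newton–Raphson from ψ = 0.5:
  ψ = 0.500: g = -0.0978, g' = -0.445 → ψ = 0.280
  ψ = 0.280: g = -0.0151, g' = -0.324 → ψ = 0.233
  ψ = 0.233: g = -0.0004, g' = -0.308 → ψ = 0.232
Converged at ψ = 0.232.
Compositions from xᵢ = zᵢ/(1+ψ(Kᵢ−1)), yᵢ = Kᵢxᵢ:
  A: x = 0.506, y = 0.742
  B: x = 0.187, y = 0.181
  C: x = 0.306, y = 0.077

y_B = 0.181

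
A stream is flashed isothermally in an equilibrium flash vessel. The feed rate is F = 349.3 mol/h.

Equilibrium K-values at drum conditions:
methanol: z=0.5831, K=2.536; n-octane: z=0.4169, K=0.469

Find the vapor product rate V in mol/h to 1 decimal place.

Rachford–Rice: g(ψ) = Σ zᵢ(Kᵢ−1)/(1+ψ(Kᵢ−1)) = 0.
Feasibility: ΣzᵢKᵢ = 1.6743, Σzᵢ/Kᵢ = 1.1188 — both > 1, two phases present.
Binary case is linear: z₁(K₁−1)(1+ψ(K₂−1)) + z₂(K₂−1)(1+ψ(K₁−1)) = 0
⇒ ψ = [z₁(K₁−1)+z₂(K₂−1)] / [−(K₁−1)(K₂−1)] = 0.67427/0.81562 = 0.8267
Then V = ψ·F = 0.8267·349.3 = 288.8 mol/h and L = F − V = 60.5 mol/h.

V = 288.8 mol/h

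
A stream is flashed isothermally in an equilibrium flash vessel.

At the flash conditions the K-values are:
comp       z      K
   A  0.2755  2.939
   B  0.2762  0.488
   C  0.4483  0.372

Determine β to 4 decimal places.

Let β = V/F and solve Σ zᵢ(Kᵢ−1)/(1+β(Kᵢ−1)) = 0.
Check two-phase: ΣzᵢKᵢ = 1.1112 > 1 and Σzᵢ/Kᵢ = 1.8648 > 1, so g(0) = 0.1112 > 0 and g(1) = -0.8648 < 0.
Iterate (Newton) starting at β = 0.5:
  β = 0.5000: g = -0.32924, g' = -0.7735 → β = 0.0744
  β = 0.0744: g = 0.02453, g' = -1.0640 → β = 0.0974
  β = 0.0974: g = 0.00059, g' = -1.0136 → β = 0.0980
Converged at β = 0.0980.

β = 0.0980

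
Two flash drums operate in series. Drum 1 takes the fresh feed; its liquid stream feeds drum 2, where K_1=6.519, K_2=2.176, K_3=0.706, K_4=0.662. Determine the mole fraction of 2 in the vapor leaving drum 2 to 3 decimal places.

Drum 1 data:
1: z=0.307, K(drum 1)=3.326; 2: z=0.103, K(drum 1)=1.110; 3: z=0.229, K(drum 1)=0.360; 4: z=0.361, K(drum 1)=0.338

y_2 (drum 2) = 0.121

Drum 1:
Material balance + equilibrium reduce to Σ zᵢ(Kᵢ−1)/(1+ψ₁(Kᵢ−1)) = 0.
Feasibility: ΣzᵢKᵢ = 1.340, Σzᵢ/Kᵢ = 1.889 — both > 1, two phases present.
Iterate (Newton) starting at ψ₁ = 0.5:
  ψ₁ = 0.500: g = -0.2319, g' = -0.912 → ψ₁ = 0.246
  ψ₁ = 0.246: g = 0.0059, g' = -1.031 → ψ₁ = 0.252
Converged at ψ₁ = 0.252.
Drum-1 compositions:
  1: x = 0.194, y = 0.644
  2: x = 0.100, y = 0.111
  3: x = 0.273, y = 0.098
  4: x = 0.433, y = 0.146
Drum-2 feed = drum-1 liquid: z₂ = (0.1936, 0.1002, 0.2730, 0.4332).
Drum 2:
Rachford–Rice: g(ψ₂) = Σ zᵢ(Kᵢ−1)/(1+ψ₂(Kᵢ−1)) = 0.
g(0) = ΣzᵢKᵢ − 1 = 0.960 and g(1) = 1 − Σzᵢ/Kᵢ = -0.117, so a root lies in (0, 1).
Newton–Raphson from ψ₂ = 0.37:
  ψ₂ = 0.370: g = 0.1761, g' = -0.799 → ψ₂ = 0.590
  ψ₂ = 0.590: g = 0.0405, g' = -0.485 → ψ₂ = 0.674
  ψ₂ = 0.674: g = 0.0026, g' = -0.428 → ψ₂ = 0.680
Converged at ψ₂ = 0.680.
  1: x = 0.041, y = 0.266
  2: x = 0.056, y = 0.121
  3: x = 0.341, y = 0.241
  4: x = 0.562, y = 0.372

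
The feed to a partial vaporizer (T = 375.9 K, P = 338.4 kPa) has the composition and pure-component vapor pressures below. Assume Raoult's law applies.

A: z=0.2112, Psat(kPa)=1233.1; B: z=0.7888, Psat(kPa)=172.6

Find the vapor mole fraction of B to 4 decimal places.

y_B = 0.4303

Raoult's law: Kᵢ = Pᵢˢᵃᵗ/P = Pᵢˢᵃᵗ/338.4.
  K_A = 1233.1/338.4 = 3.643913, K_B = 172.6/338.4 = 0.510047
Rachford–Rice: g(V/F) = Σ zᵢ(Kᵢ−1)/(1+V/F(Kᵢ−1)) = 0.
Feasibility: ΣzᵢKᵢ = 1.1719, Σzᵢ/Kᵢ = 1.6045 — both > 1, two phases present.
Binary case is linear: z₁(K₁−1)(1+V/F(K₂−1)) + z₂(K₂−1)(1+V/F(K₁−1)) = 0
⇒ V/F = [z₁(K₁−1)+z₂(K₂−1)] / [−(K₁−1)(K₂−1)] = 0.17192/1.29539 = 0.1327
Compositions from xᵢ = zᵢ/(1+V/F(Kᵢ−1)), yᵢ = Kᵢxᵢ:
  A: x = 0.1563, y = 0.5697
  B: x = 0.8437, y = 0.4303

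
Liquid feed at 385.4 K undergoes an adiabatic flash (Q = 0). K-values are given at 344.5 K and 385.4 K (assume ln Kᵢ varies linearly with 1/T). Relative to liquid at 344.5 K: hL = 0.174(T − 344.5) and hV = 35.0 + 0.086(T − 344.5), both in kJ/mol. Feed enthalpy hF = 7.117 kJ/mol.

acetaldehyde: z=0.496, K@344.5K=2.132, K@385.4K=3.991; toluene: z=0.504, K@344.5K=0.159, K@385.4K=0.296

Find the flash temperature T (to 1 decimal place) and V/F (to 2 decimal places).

Adiabatic flash: solve Rachford–Rice at each trial T, then check hF = ψ·hV(T) + (1−ψ)·hL(T).
  T = 344.5 K: K = (2.132, 0.159), RR gives ψ = 0.145, H_out = 5.059 kJ/mol
  T = 385.4 K: K = (3.991, 0.296), RR gives ψ = 0.536, H_out = 23.949 kJ/mol
  T = 364.9 K: K = (2.966, 0.221), RR gives ψ = 0.380, H_out = 16.170 kJ/mol
  T = 354.7 K: K = (2.527, 0.188), RR gives ψ = 0.281, H_out = 11.353 kJ/mol
  T = 349.6 K: K = (2.324, 0.173), RR gives ψ = 0.219, H_out = 8.461 kJ/mol
  T = 347.1 K: K = (2.228, 0.166), RR gives ψ = 0.185, H_out = 6.869 kJ/mol
  T = 348.4 K: K = (2.278, 0.170), RR gives ψ = 0.203, H_out = 7.714 kJ/mol
Linear interpolation between T = 347.1 (H_out = 6.869) and T = 348.4 (H_out = 7.714) on hF = 7.117 gives T ≈ 347.5 K, at which ψ = 0.19.

T = 347.5 K, V/F = 0.19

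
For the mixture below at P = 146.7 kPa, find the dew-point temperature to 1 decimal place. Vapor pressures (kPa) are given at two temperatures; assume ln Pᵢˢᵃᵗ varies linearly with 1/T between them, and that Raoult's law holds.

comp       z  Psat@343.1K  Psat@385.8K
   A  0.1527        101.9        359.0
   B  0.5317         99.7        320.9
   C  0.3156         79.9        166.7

T = 361.2 K

Dew-point temperature: Σzᵢ·P/Pᵢˢᵃᵗ(T) = 1. Interpolate ln Pᵢˢᵃᵗ = aᵢ + bᵢ/T.
  T = 343.1 K: ΣzᵢP/Pᵢˢᵃᵗ = 1.5816
  T = 385.8 K: ΣzᵢP/Pᵢˢᵃᵗ = 0.5832
  T = 364.5 K: ΣzᵢP/Pᵢˢᵃᵗ = 0.9258
  T = 353.8 K: ΣzᵢP/Pᵢˢᵃᵗ = 1.1982
  T = 359.1 K: ΣzᵢP/Pᵢˢᵃᵗ = 1.0521
  T = 361.8 K: ΣzᵢP/Pᵢˢᵃᵗ = 0.9864
Interpolating between 359.1 K and 361.8 K gives T ≈ 361.2 K.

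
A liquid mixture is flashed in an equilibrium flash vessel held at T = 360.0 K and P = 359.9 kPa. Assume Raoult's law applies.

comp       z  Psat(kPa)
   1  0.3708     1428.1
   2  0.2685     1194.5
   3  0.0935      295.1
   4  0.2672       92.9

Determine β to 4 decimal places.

β = 0.8265

Raoult's law: Kᵢ = Pᵢˢᵃᵗ/P = Pᵢˢᵃᵗ/359.9.
  K_1 = 1428.1/359.9 = 3.968047, K_2 = 1194.5/359.9 = 3.318977, K_3 = 295.1/359.9 = 0.819950, K_4 = 92.9/359.9 = 0.258127
Newton iteration, β⁰ = 0.33:
  β = 0.3300: g = 0.62832, g' = -1.5583 → β = 0.7332
  β = 0.7332: g = 0.12303, g' = -1.2329 → β = 0.8330
  β = 0.8330: g = -0.00937, g' = -1.4508 → β = 0.8265
Converged at β = 0.8265.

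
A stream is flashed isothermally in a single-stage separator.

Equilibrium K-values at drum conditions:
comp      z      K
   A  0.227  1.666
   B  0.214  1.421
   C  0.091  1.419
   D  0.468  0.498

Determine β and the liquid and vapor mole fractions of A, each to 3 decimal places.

Material balance + equilibrium reduce to Σ zᵢ(Kᵢ−1)/(1+β(Kᵢ−1)) = 0.
g(0) = ΣzᵢKᵢ − 1 = 0.044 and g(1) = 1 − Σzᵢ/Kᵢ = -0.291, so a root lies in (0, 1).
Newton–Raphson from β = 0.5:
  β = 0.500: g = -0.0943, g' = -0.304 → β = 0.189
  β = 0.189: g = -0.0066, g' = -0.270 → β = 0.165
Converged at β = 0.165.
Compositions from xᵢ = zᵢ/(1+β(Kᵢ−1)), yᵢ = Kᵢxᵢ:
  A: x = 0.205, y = 0.341
  B: x = 0.200, y = 0.284
  C: x = 0.085, y = 0.121
  D: x = 0.510, y = 0.254

β = 0.165, x_A = 0.205, y_A = 0.341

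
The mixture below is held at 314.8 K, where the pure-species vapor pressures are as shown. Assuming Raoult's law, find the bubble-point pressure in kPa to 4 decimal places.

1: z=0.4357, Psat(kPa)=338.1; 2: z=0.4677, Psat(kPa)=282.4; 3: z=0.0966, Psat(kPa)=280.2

At the bubble point ψ → 0, so ΣzᵢKᵢ = 1 with Kᵢ = Pᵢˢᵃᵗ/P ⇒ P = ΣzᵢPᵢˢᵃᵗ.
P = 0.4357·338.1 + 0.4677·282.4 + 0.0966·280.2 = 306.4560 kPa

Pbub = 306.4560 kPa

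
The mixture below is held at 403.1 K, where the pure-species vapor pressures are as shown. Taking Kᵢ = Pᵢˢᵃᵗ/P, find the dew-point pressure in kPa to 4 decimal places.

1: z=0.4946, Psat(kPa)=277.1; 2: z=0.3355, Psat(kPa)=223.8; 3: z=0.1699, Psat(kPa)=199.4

Pdew = 241.7750 kPa

At the dew point ψ → 1, so Σzᵢ/Kᵢ = 1 with Kᵢ = Pᵢˢᵃᵗ/P ⇒ 1/P = Σzᵢ/Pᵢˢᵃᵗ.
1/P = 0.4946/277.1 + 0.3355/223.8 + 0.1699/199.4 = 0.0041361 ⇒ P = 241.7750 kPa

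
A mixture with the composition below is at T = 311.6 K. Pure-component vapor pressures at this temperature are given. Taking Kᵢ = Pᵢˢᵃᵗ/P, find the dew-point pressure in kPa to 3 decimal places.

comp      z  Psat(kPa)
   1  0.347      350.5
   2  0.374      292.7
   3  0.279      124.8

At the dew point ψ → 1, so Σzᵢ/Kᵢ = 1 with Kᵢ = Pᵢˢᵃᵗ/P ⇒ 1/P = Σzᵢ/Pᵢˢᵃᵗ.
1/P = 0.347/350.5 + 0.374/292.7 + 0.279/124.8 = 0.004503 ⇒ P = 222.057 kPa

Pdew = 222.057 kPa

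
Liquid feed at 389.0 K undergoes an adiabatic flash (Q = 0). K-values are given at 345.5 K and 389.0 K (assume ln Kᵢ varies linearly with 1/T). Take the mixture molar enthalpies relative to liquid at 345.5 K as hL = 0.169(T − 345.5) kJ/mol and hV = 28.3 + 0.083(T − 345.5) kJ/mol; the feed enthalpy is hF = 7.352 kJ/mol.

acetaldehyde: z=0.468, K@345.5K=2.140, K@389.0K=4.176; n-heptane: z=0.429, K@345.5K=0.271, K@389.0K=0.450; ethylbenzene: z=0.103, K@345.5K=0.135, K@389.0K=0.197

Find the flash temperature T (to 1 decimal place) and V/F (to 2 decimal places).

T = 350.6 K, V/F = 0.23

Adiabatic flash: solve Rachford–Rice at each trial T, then check hF = ψ·hV(T) + (1−ψ)·hL(T).
  T = 345.5 K: K = (2.140, 0.271, 0.135), RR gives ψ = 0.153, H_out = 4.316 kJ/mol
  T = 389.0 K: K = (4.176, 0.450, 0.197), RR gives ψ = 0.600, H_out = 22.082 kJ/mol
  T = 367.2 K: K = (3.047, 0.354, 0.165), RR gives ψ = 0.422, H_out = 14.832 kJ/mol
  T = 356.4 K: K = (2.569, 0.311, 0.150), RR gives ψ = 0.310, H_out = 10.311 kJ/mol
  T = 350.9 K: K = (2.346, 0.291, 0.142), RR gives ψ = 0.238, H_out = 7.537 kJ/mol
  T = 348.2 K: K = (2.242, 0.281, 0.139), RR gives ψ = 0.198, H_out = 6.001 kJ/mol
  T = 349.5 K: K = (2.292, 0.285, 0.140), RR gives ψ = 0.218, H_out = 6.757 kJ/mol
Linear interpolation between T = 349.5 (H_out = 6.757) and T = 350.9 (H_out = 7.537) on hF = 7.352 gives T ≈ 350.6 K, at which ψ = 0.23.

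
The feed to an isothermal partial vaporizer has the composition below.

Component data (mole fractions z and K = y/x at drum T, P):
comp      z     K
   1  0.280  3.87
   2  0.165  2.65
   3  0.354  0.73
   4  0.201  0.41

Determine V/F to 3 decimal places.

V/F = 0.825

Material balance + equilibrium reduce to Σ zᵢ(Kᵢ−1)/(1+V/F(Kᵢ−1)) = 0.
Check two-phase: ΣzᵢKᵢ = 1.862 > 1 and Σzᵢ/Kᵢ = 1.110 > 1, so g(0) = 0.862 > 0 and g(1) = -0.110 < 0.
Iterate (Newton) starting at V/F = 0.5:
  V/F = 0.500: g = 0.2005, g' = -0.699 → V/F = 0.787
  V/F = 0.787: g = 0.0224, g' = -0.588 → V/F = 0.825
Converged at V/F = 0.825.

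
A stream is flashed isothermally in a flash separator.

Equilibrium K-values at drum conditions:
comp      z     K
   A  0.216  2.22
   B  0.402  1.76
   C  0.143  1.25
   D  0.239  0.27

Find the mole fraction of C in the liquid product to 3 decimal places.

x_C = 0.121

Newton iteration, β⁰ = 0.48:
  β = 0.480: g = 0.1534, g' = -0.561 → β = 0.753
  β = 0.753: g = -0.0259, g' = -0.816 → β = 0.722
  β = 0.722: g = -0.0009, g' = -0.763 → β = 0.720
Converged at β = 0.720.
Compositions from xᵢ = zᵢ/(1+β(Kᵢ−1)), yᵢ = Kᵢxᵢ:
  A: x = 0.115, y = 0.255
  B: x = 0.260, y = 0.457
  C: x = 0.121, y = 0.151
  D: x = 0.504, y = 0.136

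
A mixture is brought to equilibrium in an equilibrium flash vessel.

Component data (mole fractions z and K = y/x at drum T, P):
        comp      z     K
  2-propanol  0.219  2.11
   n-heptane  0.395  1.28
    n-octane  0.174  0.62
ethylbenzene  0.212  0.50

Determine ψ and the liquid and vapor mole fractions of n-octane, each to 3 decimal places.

Material balance + equilibrium reduce to Σ zᵢ(Kᵢ−1)/(1+ψ(Kᵢ−1)) = 0.
Check two-phase: ΣzᵢKᵢ = 1.182 > 1 and Σzᵢ/Kᵢ = 1.117 > 1, so g(0) = 0.182 > 0 and g(1) = -0.117 < 0.
Newton iteration, ψ⁰ = 0.5:
  ψ = 0.500: g = 0.0304, g' = -0.268 → ψ = 0.613
Converged at ψ = 0.613.
Compositions from xᵢ = zᵢ/(1+ψ(Kᵢ−1)), yᵢ = Kᵢxᵢ:
  2-propanol: x = 0.130, y = 0.275
  n-heptane: x = 0.337, y = 0.432
  n-octane: x = 0.227, y = 0.141
  ethylbenzene: x = 0.306, y = 0.153

ψ = 0.613, x_n-octane = 0.227, y_n-octane = 0.141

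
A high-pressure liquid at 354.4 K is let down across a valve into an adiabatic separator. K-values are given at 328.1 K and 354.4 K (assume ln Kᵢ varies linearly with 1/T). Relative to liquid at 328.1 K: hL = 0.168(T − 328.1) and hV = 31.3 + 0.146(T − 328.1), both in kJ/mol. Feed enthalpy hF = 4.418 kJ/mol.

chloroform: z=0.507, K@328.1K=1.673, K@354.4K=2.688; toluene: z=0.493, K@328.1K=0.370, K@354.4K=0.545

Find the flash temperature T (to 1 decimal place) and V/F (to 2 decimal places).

Adiabatic flash: solve Rachford–Rice at each trial T, then check hF = ψ·hV(T) + (1−ψ)·hL(T).
  T = 328.1 K: K = (1.673, 0.370), RR gives ψ = 0.072, H_out = 2.261 kJ/mol
  T = 354.4 K: K = (2.688, 0.545), RR gives ψ = 0.822, H_out = 29.678 kJ/mol
  T = 341.2 K: K = (2.138, 0.452), RR gives ψ = 0.492, H_out = 17.464 kJ/mol
  T = 334.6 K: K = (1.894, 0.409), RR gives ψ = 0.307, H_out = 10.663 kJ/mol
  T = 331.4 K: K = (1.783, 0.390), RR gives ψ = 0.201, H_out = 6.834 kJ/mol
  T = 329.8 K: K = (1.729, 0.380), RR gives ψ = 0.142, H_out = 4.713 kJ/mol
Linear interpolation between T = 328.1 (H_out = 2.261) and T = 329.8 (H_out = 4.713) on hF = 4.418 gives T ≈ 329.6 K, at which ψ = 0.13.

T = 329.6 K, V/F = 0.13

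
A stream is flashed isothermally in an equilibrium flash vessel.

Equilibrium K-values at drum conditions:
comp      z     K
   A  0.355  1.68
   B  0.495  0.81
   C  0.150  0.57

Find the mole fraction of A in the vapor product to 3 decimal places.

y_A = 0.454

Material balance + equilibrium reduce to Σ zᵢ(Kᵢ−1)/(1+V/F(Kᵢ−1)) = 0.
Feasibility: ΣzᵢKᵢ = 1.083, Σzᵢ/Kᵢ = 1.086 — both > 1, two phases present.
Newton–Raphson from V/F = 0.57:
  V/F = 0.570: g = -0.0169, g' = -0.156 → V/F = 0.462
  V/F = 0.462: g = 0.0002, g' = -0.160 → V/F = 0.463
Converged at V/F = 0.463.
Compositions from xᵢ = zᵢ/(1+V/F(Kᵢ−1)), yᵢ = Kᵢxᵢ:
  A: x = 0.270, y = 0.454
  B: x = 0.543, y = 0.440
  C: x = 0.187, y = 0.107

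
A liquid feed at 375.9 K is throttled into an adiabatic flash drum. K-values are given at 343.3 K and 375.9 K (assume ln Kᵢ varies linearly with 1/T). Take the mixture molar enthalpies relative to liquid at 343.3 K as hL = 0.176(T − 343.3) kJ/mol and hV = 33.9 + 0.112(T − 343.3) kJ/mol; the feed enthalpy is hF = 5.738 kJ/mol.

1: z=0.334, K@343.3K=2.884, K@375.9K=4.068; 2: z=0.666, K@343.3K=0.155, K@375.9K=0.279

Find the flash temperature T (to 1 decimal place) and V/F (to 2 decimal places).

T = 353.9 K, V/F = 0.12

Adiabatic flash: solve Rachford–Rice at each trial T, then check hF = ψ·hV(T) + (1−ψ)·hL(T).
  T = 343.3 K: K = (2.884, 0.155), RR gives ψ = 0.042, H_out = 1.416 kJ/mol
  T = 375.9 K: K = (4.068, 0.279), RR gives ψ = 0.246, H_out = 13.569 kJ/mol
  T = 359.6 K: K = (3.452, 0.211), RR gives ψ = 0.152, H_out = 7.849 kJ/mol
  T = 351.5 K: K = (3.164, 0.182), RR gives ψ = 0.100, H_out = 4.790 kJ/mol
  T = 355.6 K: K = (3.308, 0.196), RR gives ψ = 0.127, H_out = 6.365 kJ/mol
  T = 353.6 K: K = (3.237, 0.189), RR gives ψ = 0.114, H_out = 5.604 kJ/mol
  T = 354.6 K: K = (3.273, 0.192), RR gives ψ = 0.120, H_out = 5.986 kJ/mol
  T = 354.1 K: K = (3.255, 0.191), RR gives ψ = 0.117, H_out = 5.796 kJ/mol
Linear interpolation between T = 353.6 (H_out = 5.604) and T = 354.1 (H_out = 5.796) on hF = 5.738 gives T ≈ 353.9 K, at which ψ = 0.12.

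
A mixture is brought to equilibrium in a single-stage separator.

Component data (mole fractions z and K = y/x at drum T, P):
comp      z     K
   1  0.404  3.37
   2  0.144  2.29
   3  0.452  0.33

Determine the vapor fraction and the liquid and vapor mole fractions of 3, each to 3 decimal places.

ψ = 0.594, x_3 = 0.751, y_3 = 0.248

Material balance + equilibrium reduce to Σ zᵢ(Kᵢ−1)/(1+ψ(Kᵢ−1)) = 0.
Feasibility: ΣzᵢKᵢ = 1.840, Σzᵢ/Kᵢ = 1.552 — both > 1, two phases present.
Newton iteration, ψ⁰ = 0.5:
  ψ = 0.500: g = 0.0957, g' = -1.023 → ψ = 0.594
Converged at ψ = 0.594.
Compositions from xᵢ = zᵢ/(1+ψ(Kᵢ−1)), yᵢ = Kᵢxᵢ:
  1: x = 0.168, y = 0.566
  2: x = 0.082, y = 0.187
  3: x = 0.751, y = 0.248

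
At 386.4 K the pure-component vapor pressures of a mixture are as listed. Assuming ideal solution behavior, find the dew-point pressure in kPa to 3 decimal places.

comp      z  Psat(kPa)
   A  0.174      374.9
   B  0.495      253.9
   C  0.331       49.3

At the dew point ψ → 1, so Σzᵢ/Kᵢ = 1 with Kᵢ = Pᵢˢᵃᵗ/P ⇒ 1/P = Σzᵢ/Pᵢˢᵃᵗ.
1/P = 0.174/374.9 + 0.495/253.9 + 0.331/49.3 = 0.009128 ⇒ P = 109.557 kPa

Pdew = 109.557 kPa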